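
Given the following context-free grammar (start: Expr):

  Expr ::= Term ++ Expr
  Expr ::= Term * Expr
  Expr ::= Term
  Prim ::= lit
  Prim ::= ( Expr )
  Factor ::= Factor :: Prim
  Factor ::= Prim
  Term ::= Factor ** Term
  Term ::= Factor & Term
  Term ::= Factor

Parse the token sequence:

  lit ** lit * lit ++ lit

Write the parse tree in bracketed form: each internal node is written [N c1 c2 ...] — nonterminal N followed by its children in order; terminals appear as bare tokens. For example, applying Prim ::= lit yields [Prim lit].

[Expr [Term [Factor [Prim lit]] ** [Term [Factor [Prim lit]]]] * [Expr [Term [Factor [Prim lit]]] ++ [Expr [Term [Factor [Prim lit]]]]]]

Expr
Term * Expr
Factor ** Term * Expr
Prim ** Term * Expr
lit ** Term * Expr
lit ** Factor * Expr
lit ** Prim * Expr
lit ** lit * Expr
lit ** lit * Term ++ Expr
lit ** lit * Factor ++ Expr
lit ** lit * Prim ++ Expr
lit ** lit * lit ++ Expr
lit ** lit * lit ++ Term
lit ** lit * lit ++ Factor
lit ** lit * lit ++ Prim
lit ** lit * lit ++ lit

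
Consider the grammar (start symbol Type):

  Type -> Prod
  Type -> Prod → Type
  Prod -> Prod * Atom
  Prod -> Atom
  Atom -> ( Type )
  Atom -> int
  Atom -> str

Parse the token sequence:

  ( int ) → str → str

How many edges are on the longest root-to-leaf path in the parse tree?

[Type [Prod [Atom ( [Type [Prod [Atom int]]] )]] → [Type [Prod [Atom str]] → [Type [Prod [Atom str]]]]]

6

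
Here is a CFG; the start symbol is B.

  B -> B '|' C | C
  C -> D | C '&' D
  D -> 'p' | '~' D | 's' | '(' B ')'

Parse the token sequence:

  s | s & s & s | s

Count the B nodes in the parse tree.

3

[B [B [B [C [D s]]] | [C [C [C [D s]] & [D s]] & [D s]]] | [C [D s]]]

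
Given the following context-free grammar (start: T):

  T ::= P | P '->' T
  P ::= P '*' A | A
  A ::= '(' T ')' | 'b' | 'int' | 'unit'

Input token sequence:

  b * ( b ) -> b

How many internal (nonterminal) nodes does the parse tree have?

[T [P [P [A b]] * [A ( [T [P [A b]]] )]] -> [T [P [A b]]]]

11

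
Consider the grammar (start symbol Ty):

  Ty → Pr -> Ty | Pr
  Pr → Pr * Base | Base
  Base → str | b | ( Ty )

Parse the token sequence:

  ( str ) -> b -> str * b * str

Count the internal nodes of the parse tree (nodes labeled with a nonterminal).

16

[Ty [Pr [Base ( [Ty [Pr [Base str]]] )]] -> [Ty [Pr [Base b]] -> [Ty [Pr [Pr [Pr [Base str]] * [Base b]] * [Base str]]]]]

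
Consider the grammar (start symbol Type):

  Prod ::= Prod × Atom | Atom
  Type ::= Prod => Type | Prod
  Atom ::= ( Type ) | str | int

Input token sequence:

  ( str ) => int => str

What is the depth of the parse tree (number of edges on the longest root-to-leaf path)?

6

[Type [Prod [Atom ( [Type [Prod [Atom str]]] )]] => [Type [Prod [Atom int]] => [Type [Prod [Atom str]]]]]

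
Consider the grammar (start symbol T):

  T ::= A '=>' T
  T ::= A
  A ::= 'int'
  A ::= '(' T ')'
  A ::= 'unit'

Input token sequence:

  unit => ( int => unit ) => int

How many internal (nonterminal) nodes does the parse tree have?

10

[T [A unit] => [T [A ( [T [A int] => [T [A unit]]] )] => [T [A int]]]]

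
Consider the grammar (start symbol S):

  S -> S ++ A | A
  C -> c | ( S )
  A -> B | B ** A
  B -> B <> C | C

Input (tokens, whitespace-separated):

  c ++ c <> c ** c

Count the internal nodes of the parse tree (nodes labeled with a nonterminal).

13

[S [S [A [B [C c]]]] ++ [A [B [B [C c]] <> [C c]] ** [A [B [C c]]]]]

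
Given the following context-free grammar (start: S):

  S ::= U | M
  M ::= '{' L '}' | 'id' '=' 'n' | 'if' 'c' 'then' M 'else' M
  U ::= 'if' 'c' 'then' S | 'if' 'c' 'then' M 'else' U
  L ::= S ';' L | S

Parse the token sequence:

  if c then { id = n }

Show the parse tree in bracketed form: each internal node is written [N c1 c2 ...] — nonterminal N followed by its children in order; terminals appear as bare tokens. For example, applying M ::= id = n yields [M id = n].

S
U
if c then S
if c then M
if c then { L }
if c then { S }
if c then { M }
if c then { id = n }

[S [U if c then [S [M { [L [S [M id = n]]] }]]]]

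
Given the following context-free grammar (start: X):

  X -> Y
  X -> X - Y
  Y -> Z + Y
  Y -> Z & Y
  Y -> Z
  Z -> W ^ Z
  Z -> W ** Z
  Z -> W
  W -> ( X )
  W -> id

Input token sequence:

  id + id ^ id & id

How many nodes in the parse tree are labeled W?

[X [Y [Z [W id]] + [Y [Z [W id] ^ [Z [W id]]] & [Y [Z [W id]]]]]]

4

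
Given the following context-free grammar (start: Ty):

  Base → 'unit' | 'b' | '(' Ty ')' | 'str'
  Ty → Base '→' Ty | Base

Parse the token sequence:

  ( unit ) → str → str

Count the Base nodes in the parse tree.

4

[Ty [Base ( [Ty [Base unit]] )] → [Ty [Base str] → [Ty [Base str]]]]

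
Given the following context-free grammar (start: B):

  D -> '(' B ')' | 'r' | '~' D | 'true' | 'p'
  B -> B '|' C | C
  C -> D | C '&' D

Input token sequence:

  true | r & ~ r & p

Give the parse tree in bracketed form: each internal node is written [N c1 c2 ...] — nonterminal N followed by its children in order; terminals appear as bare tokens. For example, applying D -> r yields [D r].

[B [B [C [D true]]] | [C [C [C [D r]] & [D ~ [D r]]] & [D p]]]

B
B | C
C | C
D | C
true | C
true | C & D
true | C & D & D
true | D & D & D
true | r & D & D
true | r & ~ D & D
true | r & ~ r & D
true | r & ~ r & p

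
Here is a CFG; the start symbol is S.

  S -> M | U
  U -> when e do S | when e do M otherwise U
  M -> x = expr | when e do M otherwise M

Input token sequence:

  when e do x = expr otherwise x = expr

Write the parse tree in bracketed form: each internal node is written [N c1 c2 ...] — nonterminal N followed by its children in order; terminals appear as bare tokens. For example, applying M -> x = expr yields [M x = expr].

[S [M when e do [M x = expr] otherwise [M x = expr]]]

S
M
when e do M otherwise M
when e do x = expr otherwise M
when e do x = expr otherwise x = expr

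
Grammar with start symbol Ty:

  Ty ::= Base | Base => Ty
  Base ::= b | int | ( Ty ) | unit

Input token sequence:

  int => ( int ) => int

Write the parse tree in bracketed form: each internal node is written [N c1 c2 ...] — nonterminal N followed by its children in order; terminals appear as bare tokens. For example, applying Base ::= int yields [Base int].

Ty
Base => Ty
int => Ty
int => Base => Ty
int => ( Ty ) => Ty
int => ( Base ) => Ty
int => ( int ) => Ty
int => ( int ) => Base
int => ( int ) => int

[Ty [Base int] => [Ty [Base ( [Ty [Base int]] )] => [Ty [Base int]]]]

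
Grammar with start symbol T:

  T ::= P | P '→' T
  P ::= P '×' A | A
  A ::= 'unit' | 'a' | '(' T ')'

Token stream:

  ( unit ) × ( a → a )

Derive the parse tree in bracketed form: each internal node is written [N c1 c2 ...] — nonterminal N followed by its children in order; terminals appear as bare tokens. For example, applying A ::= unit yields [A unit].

T
P
P × A
A × A
( T ) × A
( P ) × A
( A ) × A
( unit ) × A
( unit ) × ( T )
( unit ) × ( P → T )
( unit ) × ( A → T )
( unit ) × ( a → T )
( unit ) × ( a → P )
( unit ) × ( a → A )
( unit ) × ( a → a )

[T [P [P [A ( [T [P [A unit]]] )]] × [A ( [T [P [A a]] → [T [P [A a]]]] )]]]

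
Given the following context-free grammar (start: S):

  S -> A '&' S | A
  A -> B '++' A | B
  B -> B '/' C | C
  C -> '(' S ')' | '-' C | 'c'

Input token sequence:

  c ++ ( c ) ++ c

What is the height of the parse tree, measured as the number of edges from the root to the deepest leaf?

9

[S [A [B [C c]] ++ [A [B [C ( [S [A [B [C c]]]] )]] ++ [A [B [C c]]]]]]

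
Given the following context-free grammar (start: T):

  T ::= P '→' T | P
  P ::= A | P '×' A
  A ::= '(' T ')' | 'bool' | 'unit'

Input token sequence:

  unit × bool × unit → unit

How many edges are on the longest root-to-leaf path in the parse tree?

[T [P [P [P [A unit]] × [A bool]] × [A unit]] → [T [P [A unit]]]]

5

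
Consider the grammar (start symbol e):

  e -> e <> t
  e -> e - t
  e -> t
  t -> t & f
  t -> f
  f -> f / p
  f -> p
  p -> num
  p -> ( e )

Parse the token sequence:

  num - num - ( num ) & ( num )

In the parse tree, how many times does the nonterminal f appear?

[e [e [e [t [f [p num]]]] - [t [f [p num]]]] - [t [t [f [p ( [e [t [f [p num]]]] )]]] & [f [p ( [e [t [f [p num]]]] )]]]]

6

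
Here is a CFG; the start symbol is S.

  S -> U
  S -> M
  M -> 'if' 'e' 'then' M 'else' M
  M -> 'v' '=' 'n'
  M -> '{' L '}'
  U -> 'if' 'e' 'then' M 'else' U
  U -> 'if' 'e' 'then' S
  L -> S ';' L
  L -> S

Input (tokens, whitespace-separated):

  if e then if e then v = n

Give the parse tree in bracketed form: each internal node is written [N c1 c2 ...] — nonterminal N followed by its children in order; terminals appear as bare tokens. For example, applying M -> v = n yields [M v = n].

[S [U if e then [S [U if e then [S [M v = n]]]]]]

S
U
if e then S
if e then U
if e then if e then S
if e then if e then M
if e then if e then v = n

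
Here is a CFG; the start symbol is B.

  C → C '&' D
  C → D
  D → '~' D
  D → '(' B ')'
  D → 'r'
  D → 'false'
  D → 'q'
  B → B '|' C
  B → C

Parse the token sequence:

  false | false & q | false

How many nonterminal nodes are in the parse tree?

[B [B [B [C [D false]]] | [C [C [D false]] & [D q]]] | [C [D false]]]

11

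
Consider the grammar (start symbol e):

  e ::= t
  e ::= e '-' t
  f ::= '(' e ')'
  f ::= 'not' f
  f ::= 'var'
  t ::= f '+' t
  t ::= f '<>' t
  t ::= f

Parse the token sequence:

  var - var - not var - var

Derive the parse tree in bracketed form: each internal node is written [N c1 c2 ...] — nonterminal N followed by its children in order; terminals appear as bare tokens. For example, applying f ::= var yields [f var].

e
e - t
e - t - t
e - t - t - t
t - t - t - t
f - t - t - t
var - t - t - t
var - f - t - t
var - var - t - t
var - var - f - t
var - var - not f - t
var - var - not var - t
var - var - not var - f
var - var - not var - var

[e [e [e [e [t [f var]]] - [t [f var]]] - [t [f not [f var]]]] - [t [f var]]]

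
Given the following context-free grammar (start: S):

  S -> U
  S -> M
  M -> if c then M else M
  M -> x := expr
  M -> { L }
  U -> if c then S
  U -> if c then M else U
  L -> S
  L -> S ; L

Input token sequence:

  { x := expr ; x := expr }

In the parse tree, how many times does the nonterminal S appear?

[S [M { [L [S [M x := expr]] ; [L [S [M x := expr]]]] }]]

3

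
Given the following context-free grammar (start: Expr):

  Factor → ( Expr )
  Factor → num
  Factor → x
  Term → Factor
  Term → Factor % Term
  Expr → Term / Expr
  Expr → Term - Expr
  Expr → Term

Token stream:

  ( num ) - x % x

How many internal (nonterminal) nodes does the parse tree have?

11

[Expr [Term [Factor ( [Expr [Term [Factor num]]] )]] - [Expr [Term [Factor x] % [Term [Factor x]]]]]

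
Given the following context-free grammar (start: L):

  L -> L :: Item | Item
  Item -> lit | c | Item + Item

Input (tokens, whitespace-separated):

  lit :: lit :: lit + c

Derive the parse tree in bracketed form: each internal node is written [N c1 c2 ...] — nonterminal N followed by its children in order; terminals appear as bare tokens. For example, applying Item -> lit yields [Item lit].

L
L :: Item
L :: Item :: Item
Item :: Item :: Item
lit :: Item :: Item
lit :: lit :: Item
lit :: lit :: Item + Item
lit :: lit :: lit + Item
lit :: lit :: lit + c

[L [L [L [Item lit]] :: [Item lit]] :: [Item [Item lit] + [Item c]]]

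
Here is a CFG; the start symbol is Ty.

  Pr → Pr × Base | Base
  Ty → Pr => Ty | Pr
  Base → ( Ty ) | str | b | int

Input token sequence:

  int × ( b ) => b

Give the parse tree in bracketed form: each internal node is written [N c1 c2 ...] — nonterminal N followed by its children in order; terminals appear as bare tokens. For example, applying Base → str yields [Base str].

Ty
Pr => Ty
Pr × Base => Ty
Base × Base => Ty
int × Base => Ty
int × ( Ty ) => Ty
int × ( Pr ) => Ty
int × ( Base ) => Ty
int × ( b ) => Ty
int × ( b ) => Pr
int × ( b ) => Base
int × ( b ) => b

[Ty [Pr [Pr [Base int]] × [Base ( [Ty [Pr [Base b]]] )]] => [Ty [Pr [Base b]]]]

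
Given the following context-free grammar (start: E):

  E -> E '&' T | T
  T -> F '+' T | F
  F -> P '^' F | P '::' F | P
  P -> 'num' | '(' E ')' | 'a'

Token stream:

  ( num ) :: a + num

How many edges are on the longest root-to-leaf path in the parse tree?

8

[E [T [F [P ( [E [T [F [P num]]]] )] :: [F [P a]]] + [T [F [P num]]]]]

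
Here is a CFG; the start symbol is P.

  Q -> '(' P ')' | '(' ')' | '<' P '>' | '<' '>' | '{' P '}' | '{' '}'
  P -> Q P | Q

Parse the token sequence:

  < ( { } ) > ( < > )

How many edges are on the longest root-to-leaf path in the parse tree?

6

[P [Q < [P [Q ( [P [Q { }]] )]] >] [P [Q ( [P [Q < >]] )]]]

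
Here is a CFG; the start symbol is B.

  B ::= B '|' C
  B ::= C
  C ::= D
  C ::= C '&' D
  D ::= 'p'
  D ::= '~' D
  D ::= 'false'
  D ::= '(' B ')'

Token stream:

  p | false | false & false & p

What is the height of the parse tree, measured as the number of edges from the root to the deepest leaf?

[B [B [B [C [D p]]] | [C [D false]]] | [C [C [C [D false]] & [D false]] & [D p]]]

5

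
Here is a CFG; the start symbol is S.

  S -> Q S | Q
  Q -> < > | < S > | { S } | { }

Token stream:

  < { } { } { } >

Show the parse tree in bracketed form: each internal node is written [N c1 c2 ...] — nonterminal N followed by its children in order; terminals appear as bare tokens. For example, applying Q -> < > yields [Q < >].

[S [Q < [S [Q { }] [S [Q { }] [S [Q { }]]]] >]]

S
Q
< S >
< Q S >
< { } S >
< { } Q S >
< { } { } S >
< { } { } Q >
< { } { } { } >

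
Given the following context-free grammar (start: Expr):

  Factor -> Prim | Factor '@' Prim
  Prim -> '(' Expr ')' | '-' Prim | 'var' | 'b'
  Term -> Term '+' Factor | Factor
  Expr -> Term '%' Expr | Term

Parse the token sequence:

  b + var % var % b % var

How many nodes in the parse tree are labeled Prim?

[Expr [Term [Term [Factor [Prim b]]] + [Factor [Prim var]]] % [Expr [Term [Factor [Prim var]]] % [Expr [Term [Factor [Prim b]]] % [Expr [Term [Factor [Prim var]]]]]]]

5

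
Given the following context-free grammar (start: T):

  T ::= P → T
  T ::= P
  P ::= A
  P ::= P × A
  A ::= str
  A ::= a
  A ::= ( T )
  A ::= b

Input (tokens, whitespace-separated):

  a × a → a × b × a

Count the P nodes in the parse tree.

5

[T [P [P [A a]] × [A a]] → [T [P [P [P [A a]] × [A b]] × [A a]]]]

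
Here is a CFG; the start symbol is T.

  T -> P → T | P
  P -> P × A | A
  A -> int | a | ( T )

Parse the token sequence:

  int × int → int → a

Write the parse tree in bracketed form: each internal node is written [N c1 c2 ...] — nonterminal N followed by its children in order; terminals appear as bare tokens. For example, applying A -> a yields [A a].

T
P → T
P × A → T
A × A → T
int × A → T
int × int → T
int × int → P → T
int × int → A → T
int × int → int → T
int × int → int → P
int × int → int → A
int × int → int → a

[T [P [P [A int]] × [A int]] → [T [P [A int]] → [T [P [A a]]]]]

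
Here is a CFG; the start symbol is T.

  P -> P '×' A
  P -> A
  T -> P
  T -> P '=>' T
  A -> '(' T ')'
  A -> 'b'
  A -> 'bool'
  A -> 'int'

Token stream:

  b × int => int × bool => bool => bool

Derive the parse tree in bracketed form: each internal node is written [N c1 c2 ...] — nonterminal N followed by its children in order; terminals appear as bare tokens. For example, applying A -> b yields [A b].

[T [P [P [A b]] × [A int]] => [T [P [P [A int]] × [A bool]] => [T [P [A bool]] => [T [P [A bool]]]]]]

T
P => T
P × A => T
A × A => T
b × A => T
b × int => T
b × int => P => T
b × int => P × A => T
b × int => A × A => T
b × int => int × A => T
b × int => int × bool => T
b × int => int × bool => P => T
b × int => int × bool => A => T
b × int => int × bool => bool => T
b × int => int × bool => bool => P
b × int => int × bool => bool => A
b × int => int × bool => bool => bool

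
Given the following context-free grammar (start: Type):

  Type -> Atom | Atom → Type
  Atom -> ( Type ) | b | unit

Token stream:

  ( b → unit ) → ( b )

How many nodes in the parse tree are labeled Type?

5

[Type [Atom ( [Type [Atom b] → [Type [Atom unit]]] )] → [Type [Atom ( [Type [Atom b]] )]]]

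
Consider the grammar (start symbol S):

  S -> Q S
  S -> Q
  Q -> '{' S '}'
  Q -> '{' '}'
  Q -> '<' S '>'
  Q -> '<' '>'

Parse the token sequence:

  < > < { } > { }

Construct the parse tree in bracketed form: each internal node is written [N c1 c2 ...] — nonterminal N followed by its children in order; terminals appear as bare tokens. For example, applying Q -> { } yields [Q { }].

[S [Q < >] [S [Q < [S [Q { }]] >] [S [Q { }]]]]

S
Q S
< > S
< > Q S
< > < S > S
< > < Q > S
< > < { } > S
< > < { } > Q
< > < { } > { }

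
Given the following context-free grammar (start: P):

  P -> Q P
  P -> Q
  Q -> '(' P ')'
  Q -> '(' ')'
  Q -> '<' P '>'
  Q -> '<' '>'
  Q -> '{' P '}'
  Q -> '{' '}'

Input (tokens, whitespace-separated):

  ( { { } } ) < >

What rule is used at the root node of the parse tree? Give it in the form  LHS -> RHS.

[P [Q ( [P [Q { [P [Q { }]] }]] )] [P [Q < >]]]

P -> Q P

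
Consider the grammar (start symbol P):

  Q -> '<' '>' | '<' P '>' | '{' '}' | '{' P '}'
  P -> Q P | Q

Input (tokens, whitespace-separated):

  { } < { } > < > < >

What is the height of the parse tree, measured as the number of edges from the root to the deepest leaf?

5

[P [Q { }] [P [Q < [P [Q { }]] >] [P [Q < >] [P [Q < >]]]]]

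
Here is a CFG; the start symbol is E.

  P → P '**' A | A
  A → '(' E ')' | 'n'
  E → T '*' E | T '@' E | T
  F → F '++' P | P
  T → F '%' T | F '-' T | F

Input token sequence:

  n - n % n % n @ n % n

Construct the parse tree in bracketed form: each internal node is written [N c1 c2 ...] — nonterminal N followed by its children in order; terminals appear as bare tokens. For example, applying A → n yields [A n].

[E [T [F [P [A n]]] - [T [F [P [A n]]] % [T [F [P [A n]]] % [T [F [P [A n]]]]]]] @ [E [T [F [P [A n]]] % [T [F [P [A n]]]]]]]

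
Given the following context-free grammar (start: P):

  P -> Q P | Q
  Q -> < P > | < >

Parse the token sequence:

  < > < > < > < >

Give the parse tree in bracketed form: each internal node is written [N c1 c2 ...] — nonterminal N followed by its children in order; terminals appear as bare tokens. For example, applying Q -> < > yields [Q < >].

P
Q P
< > P
< > Q P
< > < > P
< > < > Q P
< > < > < > P
< > < > < > Q
< > < > < > < >

[P [Q < >] [P [Q < >] [P [Q < >] [P [Q < >]]]]]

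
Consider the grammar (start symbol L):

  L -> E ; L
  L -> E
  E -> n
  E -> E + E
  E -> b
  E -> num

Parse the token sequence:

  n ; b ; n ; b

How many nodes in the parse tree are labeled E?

4

[L [E n] ; [L [E b] ; [L [E n] ; [L [E b]]]]]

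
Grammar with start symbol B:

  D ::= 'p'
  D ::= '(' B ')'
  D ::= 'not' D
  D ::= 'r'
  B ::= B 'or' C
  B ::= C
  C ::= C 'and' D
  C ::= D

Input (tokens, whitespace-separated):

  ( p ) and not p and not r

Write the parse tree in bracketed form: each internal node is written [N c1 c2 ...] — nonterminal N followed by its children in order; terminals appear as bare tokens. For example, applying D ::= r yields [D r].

[B [C [C [C [D ( [B [C [D p]]] )]] and [D not [D p]]] and [D not [D r]]]]

B
C
C and D
C and D and D
D and D and D
( B ) and D and D
( C ) and D and D
( D ) and D and D
( p ) and D and D
( p ) and not D and D
( p ) and not p and D
( p ) and not p and not D
( p ) and not p and not r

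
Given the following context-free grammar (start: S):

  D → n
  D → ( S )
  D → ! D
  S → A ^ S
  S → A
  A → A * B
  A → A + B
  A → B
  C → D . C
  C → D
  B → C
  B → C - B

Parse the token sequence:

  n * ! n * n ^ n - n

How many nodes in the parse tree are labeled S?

[S [A [A [A [B [C [D n]]]] * [B [C [D ! [D n]]]]] * [B [C [D n]]]] ^ [S [A [B [C [D n]] - [B [C [D n]]]]]]]

2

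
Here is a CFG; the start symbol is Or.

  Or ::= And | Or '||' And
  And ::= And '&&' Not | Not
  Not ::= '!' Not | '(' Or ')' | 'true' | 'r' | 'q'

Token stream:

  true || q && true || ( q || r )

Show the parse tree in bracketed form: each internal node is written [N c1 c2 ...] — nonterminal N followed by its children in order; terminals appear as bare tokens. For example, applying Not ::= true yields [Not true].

Or
Or || And
Or || And || And
And || And || And
Not || And || And
true || And || And
true || And && Not || And
true || Not && Not || And
true || q && Not || And
true || q && true || And
true || q && true || Not
true || q && true || ( Or )
true || q && true || ( Or || And )
true || q && true || ( And || And )
true || q && true || ( Not || And )
true || q && true || ( q || And )
true || q && true || ( q || Not )
true || q && true || ( q || r )

[Or [Or [Or [And [Not true]]] || [And [And [Not q]] && [Not true]]] || [And [Not ( [Or [Or [And [Not q]]] || [And [Not r]]] )]]]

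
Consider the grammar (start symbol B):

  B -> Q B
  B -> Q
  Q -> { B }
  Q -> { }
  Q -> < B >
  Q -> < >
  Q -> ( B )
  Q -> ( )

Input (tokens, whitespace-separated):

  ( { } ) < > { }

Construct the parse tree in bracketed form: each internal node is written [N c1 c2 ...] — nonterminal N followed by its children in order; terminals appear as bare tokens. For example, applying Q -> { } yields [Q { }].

[B [Q ( [B [Q { }]] )] [B [Q < >] [B [Q { }]]]]

B
Q B
( B ) B
( Q ) B
( { } ) B
( { } ) Q B
( { } ) < > B
( { } ) < > Q
( { } ) < > { }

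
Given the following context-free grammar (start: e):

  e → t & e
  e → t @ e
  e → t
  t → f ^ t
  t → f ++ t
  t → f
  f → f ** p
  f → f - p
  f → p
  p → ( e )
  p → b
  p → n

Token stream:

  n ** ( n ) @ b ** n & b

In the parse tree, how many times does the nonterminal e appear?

[e [t [f [f [p n]] ** [p ( [e [t [f [p n]]]] )]]] @ [e [t [f [f [p b]] ** [p n]]] & [e [t [f [p b]]]]]]

4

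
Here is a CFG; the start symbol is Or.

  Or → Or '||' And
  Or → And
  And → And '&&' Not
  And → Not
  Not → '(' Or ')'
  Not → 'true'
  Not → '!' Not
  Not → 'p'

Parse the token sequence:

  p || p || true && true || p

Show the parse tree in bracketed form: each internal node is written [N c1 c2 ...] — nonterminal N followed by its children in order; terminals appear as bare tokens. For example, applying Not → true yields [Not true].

Or
Or || And
Or || And || And
Or || And || And || And
And || And || And || And
Not || And || And || And
p || And || And || And
p || Not || And || And
p || p || And || And
p || p || And && Not || And
p || p || Not && Not || And
p || p || true && Not || And
p || p || true && true || And
p || p || true && true || Not
p || p || true && true || p

[Or [Or [Or [Or [And [Not p]]] || [And [Not p]]] || [And [And [Not true]] && [Not true]]] || [And [Not p]]]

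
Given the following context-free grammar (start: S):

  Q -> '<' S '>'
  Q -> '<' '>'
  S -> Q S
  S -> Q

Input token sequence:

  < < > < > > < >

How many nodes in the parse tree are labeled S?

[S [Q < [S [Q < >] [S [Q < >]]] >] [S [Q < >]]]

4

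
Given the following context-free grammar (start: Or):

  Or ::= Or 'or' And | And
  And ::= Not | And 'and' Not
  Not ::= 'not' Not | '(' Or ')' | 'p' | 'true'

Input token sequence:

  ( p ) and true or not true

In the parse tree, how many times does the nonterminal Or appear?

[Or [Or [And [And [Not ( [Or [And [Not p]]] )]] and [Not true]]] or [And [Not not [Not true]]]]

3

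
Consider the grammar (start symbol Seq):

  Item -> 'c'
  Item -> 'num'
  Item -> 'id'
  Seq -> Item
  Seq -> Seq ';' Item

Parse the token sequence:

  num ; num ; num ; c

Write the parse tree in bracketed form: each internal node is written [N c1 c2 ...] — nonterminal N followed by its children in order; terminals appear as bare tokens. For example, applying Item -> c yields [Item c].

[Seq [Seq [Seq [Seq [Item num]] ; [Item num]] ; [Item num]] ; [Item c]]

Seq
Seq ; Item
Seq ; Item ; Item
Seq ; Item ; Item ; Item
Item ; Item ; Item ; Item
num ; Item ; Item ; Item
num ; num ; Item ; Item
num ; num ; num ; Item
num ; num ; num ; c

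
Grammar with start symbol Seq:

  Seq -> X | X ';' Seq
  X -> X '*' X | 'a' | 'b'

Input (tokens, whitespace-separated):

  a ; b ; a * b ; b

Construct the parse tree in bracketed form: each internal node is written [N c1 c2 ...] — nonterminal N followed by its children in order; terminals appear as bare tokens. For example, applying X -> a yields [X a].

[Seq [X a] ; [Seq [X b] ; [Seq [X [X a] * [X b]] ; [Seq [X b]]]]]

Seq
X ; Seq
a ; Seq
a ; X ; Seq
a ; b ; Seq
a ; b ; X ; Seq
a ; b ; X * X ; Seq
a ; b ; a * X ; Seq
a ; b ; a * b ; Seq
a ; b ; a * b ; X
a ; b ; a * b ; b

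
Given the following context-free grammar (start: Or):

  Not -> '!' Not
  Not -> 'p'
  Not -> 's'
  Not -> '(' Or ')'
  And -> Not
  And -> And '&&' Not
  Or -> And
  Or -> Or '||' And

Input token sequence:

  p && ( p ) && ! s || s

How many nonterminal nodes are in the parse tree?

[Or [Or [And [And [And [Not p]] && [Not ( [Or [And [Not p]]] )]] && [Not ! [Not s]]]] || [And [Not s]]]

14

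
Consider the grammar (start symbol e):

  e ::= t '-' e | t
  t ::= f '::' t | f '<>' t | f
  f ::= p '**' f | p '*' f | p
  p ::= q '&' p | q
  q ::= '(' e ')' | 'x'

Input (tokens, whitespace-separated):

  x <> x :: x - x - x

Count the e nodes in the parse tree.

[e [t [f [p [q x]]] <> [t [f [p [q x]]] :: [t [f [p [q x]]]]]] - [e [t [f [p [q x]]]] - [e [t [f [p [q x]]]]]]]

3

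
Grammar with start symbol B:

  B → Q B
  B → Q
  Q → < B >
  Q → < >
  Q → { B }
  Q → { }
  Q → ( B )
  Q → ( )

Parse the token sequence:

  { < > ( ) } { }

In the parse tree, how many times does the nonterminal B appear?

4

[B [Q { [B [Q < >] [B [Q ( )]]] }] [B [Q { }]]]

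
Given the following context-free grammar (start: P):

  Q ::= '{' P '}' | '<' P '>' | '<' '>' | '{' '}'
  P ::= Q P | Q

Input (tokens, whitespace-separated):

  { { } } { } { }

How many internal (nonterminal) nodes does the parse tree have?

8

[P [Q { [P [Q { }]] }] [P [Q { }] [P [Q { }]]]]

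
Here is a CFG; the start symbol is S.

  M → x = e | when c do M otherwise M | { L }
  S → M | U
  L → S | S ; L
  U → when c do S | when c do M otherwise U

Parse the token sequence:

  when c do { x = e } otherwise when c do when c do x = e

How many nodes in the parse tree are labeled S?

[S [U when c do [M { [L [S [M x = e]]] }] otherwise [U when c do [S [U when c do [S [M x = e]]]]]]]

4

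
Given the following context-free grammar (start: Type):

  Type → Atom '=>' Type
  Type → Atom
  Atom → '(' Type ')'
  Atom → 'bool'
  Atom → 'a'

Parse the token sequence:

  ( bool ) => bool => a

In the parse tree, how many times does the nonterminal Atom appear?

4

[Type [Atom ( [Type [Atom bool]] )] => [Type [Atom bool] => [Type [Atom a]]]]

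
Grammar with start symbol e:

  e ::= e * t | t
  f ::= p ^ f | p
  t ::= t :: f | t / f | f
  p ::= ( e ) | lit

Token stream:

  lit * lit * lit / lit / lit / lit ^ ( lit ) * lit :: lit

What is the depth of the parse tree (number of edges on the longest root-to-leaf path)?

10

[e [e [e [e [t [f [p lit]]]] * [t [f [p lit]]]] * [t [t [t [t [f [p lit]]] / [f [p lit]]] / [f [p lit]]] / [f [p lit] ^ [f [p ( [e [t [f [p lit]]]] )]]]]] * [t [t [f [p lit]]] :: [f [p lit]]]]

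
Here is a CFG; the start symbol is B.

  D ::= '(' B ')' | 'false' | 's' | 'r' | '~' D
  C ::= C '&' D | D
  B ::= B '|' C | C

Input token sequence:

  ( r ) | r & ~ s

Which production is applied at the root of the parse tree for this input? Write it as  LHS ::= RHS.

B ::= B '|' C

[B [B [C [D ( [B [C [D r]]] )]]] | [C [C [D r]] & [D ~ [D s]]]]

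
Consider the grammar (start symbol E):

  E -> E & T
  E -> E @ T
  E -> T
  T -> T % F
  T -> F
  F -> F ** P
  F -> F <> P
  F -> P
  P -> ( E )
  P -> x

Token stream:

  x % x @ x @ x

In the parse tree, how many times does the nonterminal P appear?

[E [E [E [T [T [F [P x]]] % [F [P x]]]] @ [T [F [P x]]]] @ [T [F [P x]]]]

4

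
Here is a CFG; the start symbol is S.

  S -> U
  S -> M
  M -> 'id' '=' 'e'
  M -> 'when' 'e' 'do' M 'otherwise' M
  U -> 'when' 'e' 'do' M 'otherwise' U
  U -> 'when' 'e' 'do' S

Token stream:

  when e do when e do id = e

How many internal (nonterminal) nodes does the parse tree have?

[S [U when e do [S [U when e do [S [M id = e]]]]]]

6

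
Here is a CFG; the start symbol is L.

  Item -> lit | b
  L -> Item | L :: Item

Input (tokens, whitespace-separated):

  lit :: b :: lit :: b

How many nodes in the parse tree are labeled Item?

[L [L [L [L [Item lit]] :: [Item b]] :: [Item lit]] :: [Item b]]

4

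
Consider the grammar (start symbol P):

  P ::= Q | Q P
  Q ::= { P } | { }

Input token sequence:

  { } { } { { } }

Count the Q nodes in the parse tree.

[P [Q { }] [P [Q { }] [P [Q { [P [Q { }]] }]]]]

4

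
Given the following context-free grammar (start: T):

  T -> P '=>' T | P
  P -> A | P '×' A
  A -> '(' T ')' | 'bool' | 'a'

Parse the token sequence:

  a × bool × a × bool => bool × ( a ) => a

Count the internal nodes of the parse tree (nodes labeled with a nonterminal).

20

[T [P [P [P [P [A a]] × [A bool]] × [A a]] × [A bool]] => [T [P [P [A bool]] × [A ( [T [P [A a]]] )]] => [T [P [A a]]]]]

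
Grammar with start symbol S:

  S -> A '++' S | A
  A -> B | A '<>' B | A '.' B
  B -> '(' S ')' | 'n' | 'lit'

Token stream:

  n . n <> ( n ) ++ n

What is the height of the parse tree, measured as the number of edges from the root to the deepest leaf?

[S [A [A [A [B n]] . [B n]] <> [B ( [S [A [B n]]] )]] ++ [S [A [B n]]]]

6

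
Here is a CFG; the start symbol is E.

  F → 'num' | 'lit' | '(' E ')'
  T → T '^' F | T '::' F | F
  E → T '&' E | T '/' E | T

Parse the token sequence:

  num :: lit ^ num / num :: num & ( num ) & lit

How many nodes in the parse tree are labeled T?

8

[E [T [T [T [F num]] :: [F lit]] ^ [F num]] / [E [T [T [F num]] :: [F num]] & [E [T [F ( [E [T [F num]]] )]] & [E [T [F lit]]]]]]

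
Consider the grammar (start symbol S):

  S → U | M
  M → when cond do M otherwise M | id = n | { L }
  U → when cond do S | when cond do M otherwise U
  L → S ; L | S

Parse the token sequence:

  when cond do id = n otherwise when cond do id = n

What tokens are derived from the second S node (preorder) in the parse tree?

[S [U when cond do [M id = n] otherwise [U when cond do [S [M id = n]]]]]

id = n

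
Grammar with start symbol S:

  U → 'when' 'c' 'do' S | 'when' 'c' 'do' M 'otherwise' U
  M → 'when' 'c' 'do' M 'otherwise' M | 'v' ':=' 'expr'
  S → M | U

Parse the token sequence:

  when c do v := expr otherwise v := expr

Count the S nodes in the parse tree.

1

[S [M when c do [M v := expr] otherwise [M v := expr]]]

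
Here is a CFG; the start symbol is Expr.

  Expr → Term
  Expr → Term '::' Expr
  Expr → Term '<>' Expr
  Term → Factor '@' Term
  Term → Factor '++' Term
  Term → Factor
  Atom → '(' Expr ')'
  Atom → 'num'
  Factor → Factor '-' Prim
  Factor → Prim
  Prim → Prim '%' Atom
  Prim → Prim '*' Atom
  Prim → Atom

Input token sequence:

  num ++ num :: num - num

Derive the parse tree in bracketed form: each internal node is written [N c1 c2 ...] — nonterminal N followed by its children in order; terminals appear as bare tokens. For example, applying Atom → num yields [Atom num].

Expr
Term :: Expr
Factor ++ Term :: Expr
Prim ++ Term :: Expr
Atom ++ Term :: Expr
num ++ Term :: Expr
num ++ Factor :: Expr
num ++ Prim :: Expr
num ++ Atom :: Expr
num ++ num :: Expr
num ++ num :: Term
num ++ num :: Factor
num ++ num :: Factor - Prim
num ++ num :: Prim - Prim
num ++ num :: Atom - Prim
num ++ num :: num - Prim
num ++ num :: num - Atom
num ++ num :: num - num

[Expr [Term [Factor [Prim [Atom num]]] ++ [Term [Factor [Prim [Atom num]]]]] :: [Expr [Term [Factor [Factor [Prim [Atom num]]] - [Prim [Atom num]]]]]]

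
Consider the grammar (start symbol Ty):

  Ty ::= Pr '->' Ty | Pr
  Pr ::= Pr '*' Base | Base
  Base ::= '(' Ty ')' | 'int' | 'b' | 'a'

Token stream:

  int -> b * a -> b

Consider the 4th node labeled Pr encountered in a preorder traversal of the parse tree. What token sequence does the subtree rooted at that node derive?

b

[Ty [Pr [Base int]] -> [Ty [Pr [Pr [Base b]] * [Base a]] -> [Ty [Pr [Base b]]]]]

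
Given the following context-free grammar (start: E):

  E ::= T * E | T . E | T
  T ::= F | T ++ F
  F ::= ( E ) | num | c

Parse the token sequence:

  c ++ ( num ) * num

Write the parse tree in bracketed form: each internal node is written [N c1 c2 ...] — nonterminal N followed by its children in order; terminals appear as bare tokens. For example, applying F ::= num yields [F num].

E
T * E
T ++ F * E
F ++ F * E
c ++ F * E
c ++ ( E ) * E
c ++ ( T ) * E
c ++ ( F ) * E
c ++ ( num ) * E
c ++ ( num ) * T
c ++ ( num ) * F
c ++ ( num ) * num

[E [T [T [F c]] ++ [F ( [E [T [F num]]] )]] * [E [T [F num]]]]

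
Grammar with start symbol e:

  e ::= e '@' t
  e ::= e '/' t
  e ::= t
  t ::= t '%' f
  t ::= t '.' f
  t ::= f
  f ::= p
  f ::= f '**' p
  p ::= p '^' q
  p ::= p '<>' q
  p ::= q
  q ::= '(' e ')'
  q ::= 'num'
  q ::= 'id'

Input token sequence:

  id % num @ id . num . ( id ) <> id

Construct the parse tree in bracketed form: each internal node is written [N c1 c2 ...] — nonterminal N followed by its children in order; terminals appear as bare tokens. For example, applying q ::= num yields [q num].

[e [e [t [t [f [p [q id]]]] % [f [p [q num]]]]] @ [t [t [t [f [p [q id]]]] . [f [p [q num]]]] . [f [p [p [q ( [e [t [f [p [q id]]]]] )]] <> [q id]]]]]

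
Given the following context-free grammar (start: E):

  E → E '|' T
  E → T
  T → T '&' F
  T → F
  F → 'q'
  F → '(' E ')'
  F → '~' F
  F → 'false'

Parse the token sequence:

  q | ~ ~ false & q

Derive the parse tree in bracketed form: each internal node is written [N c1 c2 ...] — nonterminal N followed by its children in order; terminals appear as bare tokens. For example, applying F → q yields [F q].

[E [E [T [F q]]] | [T [T [F ~ [F ~ [F false]]]] & [F q]]]

E
E | T
T | T
F | T
q | T
q | T & F
q | F & F
q | ~ F & F
q | ~ ~ F & F
q | ~ ~ false & F
q | ~ ~ false & q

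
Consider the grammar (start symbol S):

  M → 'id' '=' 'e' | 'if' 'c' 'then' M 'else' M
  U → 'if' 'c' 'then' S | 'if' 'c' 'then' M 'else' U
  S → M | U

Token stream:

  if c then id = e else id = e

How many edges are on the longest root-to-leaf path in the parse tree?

3

[S [M if c then [M id = e] else [M id = e]]]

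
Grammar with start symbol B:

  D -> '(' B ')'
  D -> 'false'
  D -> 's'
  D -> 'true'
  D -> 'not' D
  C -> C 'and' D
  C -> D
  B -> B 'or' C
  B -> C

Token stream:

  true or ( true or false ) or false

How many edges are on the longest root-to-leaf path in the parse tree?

8

[B [B [B [C [D true]]] or [C [D ( [B [B [C [D true]]] or [C [D false]]] )]]] or [C [D false]]]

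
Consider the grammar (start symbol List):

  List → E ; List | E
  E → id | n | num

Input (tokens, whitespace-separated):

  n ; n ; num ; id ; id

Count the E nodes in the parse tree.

5

[List [E n] ; [List [E n] ; [List [E num] ; [List [E id] ; [List [E id]]]]]]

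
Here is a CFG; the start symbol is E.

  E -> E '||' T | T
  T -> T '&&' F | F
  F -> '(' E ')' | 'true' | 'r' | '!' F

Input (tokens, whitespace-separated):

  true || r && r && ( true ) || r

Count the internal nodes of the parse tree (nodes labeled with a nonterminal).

[E [E [E [T [F true]]] || [T [T [T [F r]] && [F r]] && [F ( [E [T [F true]]] )]]] || [T [F r]]]

16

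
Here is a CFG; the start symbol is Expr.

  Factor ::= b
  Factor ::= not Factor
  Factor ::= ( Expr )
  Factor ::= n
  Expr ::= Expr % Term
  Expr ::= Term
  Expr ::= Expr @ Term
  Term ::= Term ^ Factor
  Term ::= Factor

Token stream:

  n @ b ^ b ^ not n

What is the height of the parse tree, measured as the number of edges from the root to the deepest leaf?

5

[Expr [Expr [Term [Factor n]]] @ [Term [Term [Term [Factor b]] ^ [Factor b]] ^ [Factor not [Factor n]]]]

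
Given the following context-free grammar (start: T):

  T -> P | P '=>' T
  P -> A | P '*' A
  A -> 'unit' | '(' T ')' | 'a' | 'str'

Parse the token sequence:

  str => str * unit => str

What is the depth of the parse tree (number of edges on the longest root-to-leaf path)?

5

[T [P [A str]] => [T [P [P [A str]] * [A unit]] => [T [P [A str]]]]]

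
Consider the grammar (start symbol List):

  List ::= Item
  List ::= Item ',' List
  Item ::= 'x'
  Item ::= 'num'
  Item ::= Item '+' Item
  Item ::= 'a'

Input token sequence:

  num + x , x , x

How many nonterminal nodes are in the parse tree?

[List [Item [Item num] + [Item x]] , [List [Item x] , [List [Item x]]]]

8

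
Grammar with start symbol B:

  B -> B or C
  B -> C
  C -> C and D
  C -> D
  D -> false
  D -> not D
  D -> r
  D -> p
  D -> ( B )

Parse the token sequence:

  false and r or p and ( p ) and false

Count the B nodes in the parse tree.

[B [B [C [C [D false]] and [D r]]] or [C [C [C [D p]] and [D ( [B [C [D p]]] )]] and [D false]]]

3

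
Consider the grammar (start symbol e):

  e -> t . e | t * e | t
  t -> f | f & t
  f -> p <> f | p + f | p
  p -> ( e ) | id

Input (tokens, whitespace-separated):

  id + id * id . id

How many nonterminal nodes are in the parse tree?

[e [t [f [p id] + [f [p id]]]] * [e [t [f [p id]]] . [e [t [f [p id]]]]]]

14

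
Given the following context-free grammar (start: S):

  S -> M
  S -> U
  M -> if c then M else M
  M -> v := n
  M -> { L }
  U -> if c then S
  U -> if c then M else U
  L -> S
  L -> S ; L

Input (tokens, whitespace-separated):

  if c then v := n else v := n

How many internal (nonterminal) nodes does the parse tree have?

4

[S [M if c then [M v := n] else [M v := n]]]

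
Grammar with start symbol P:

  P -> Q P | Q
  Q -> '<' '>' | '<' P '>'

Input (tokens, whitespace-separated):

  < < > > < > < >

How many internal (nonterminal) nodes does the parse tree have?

[P [Q < [P [Q < >]] >] [P [Q < >] [P [Q < >]]]]

8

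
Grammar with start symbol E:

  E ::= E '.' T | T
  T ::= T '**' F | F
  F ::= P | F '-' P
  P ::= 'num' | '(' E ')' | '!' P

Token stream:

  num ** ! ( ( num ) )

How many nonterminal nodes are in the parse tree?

16

[E [T [T [F [P num]]] ** [F [P ! [P ( [E [T [F [P ( [E [T [F [P num]]]] )]]]] )]]]]]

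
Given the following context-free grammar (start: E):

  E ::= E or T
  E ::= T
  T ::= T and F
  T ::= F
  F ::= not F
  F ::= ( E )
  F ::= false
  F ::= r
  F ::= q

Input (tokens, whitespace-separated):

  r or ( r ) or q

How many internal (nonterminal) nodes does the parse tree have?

12

[E [E [E [T [F r]]] or [T [F ( [E [T [F r]]] )]]] or [T [F q]]]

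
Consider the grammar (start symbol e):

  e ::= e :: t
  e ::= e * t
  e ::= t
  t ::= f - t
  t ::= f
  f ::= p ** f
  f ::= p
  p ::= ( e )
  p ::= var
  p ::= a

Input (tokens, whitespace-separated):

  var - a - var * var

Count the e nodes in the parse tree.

[e [e [t [f [p var]] - [t [f [p a]] - [t [f [p var]]]]]] * [t [f [p var]]]]

2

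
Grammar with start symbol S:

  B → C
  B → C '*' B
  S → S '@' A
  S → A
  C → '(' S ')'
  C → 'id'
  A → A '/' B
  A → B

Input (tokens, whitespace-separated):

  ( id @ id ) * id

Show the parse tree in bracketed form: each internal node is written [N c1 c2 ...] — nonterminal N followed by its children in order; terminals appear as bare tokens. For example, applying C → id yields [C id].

S
A
B
C * B
( S ) * B
( S @ A ) * B
( A @ A ) * B
( B @ A ) * B
( C @ A ) * B
( id @ A ) * B
( id @ B ) * B
( id @ C ) * B
( id @ id ) * B
( id @ id ) * C
( id @ id ) * id

[S [A [B [C ( [S [S [A [B [C id]]]] @ [A [B [C id]]]] )] * [B [C id]]]]]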